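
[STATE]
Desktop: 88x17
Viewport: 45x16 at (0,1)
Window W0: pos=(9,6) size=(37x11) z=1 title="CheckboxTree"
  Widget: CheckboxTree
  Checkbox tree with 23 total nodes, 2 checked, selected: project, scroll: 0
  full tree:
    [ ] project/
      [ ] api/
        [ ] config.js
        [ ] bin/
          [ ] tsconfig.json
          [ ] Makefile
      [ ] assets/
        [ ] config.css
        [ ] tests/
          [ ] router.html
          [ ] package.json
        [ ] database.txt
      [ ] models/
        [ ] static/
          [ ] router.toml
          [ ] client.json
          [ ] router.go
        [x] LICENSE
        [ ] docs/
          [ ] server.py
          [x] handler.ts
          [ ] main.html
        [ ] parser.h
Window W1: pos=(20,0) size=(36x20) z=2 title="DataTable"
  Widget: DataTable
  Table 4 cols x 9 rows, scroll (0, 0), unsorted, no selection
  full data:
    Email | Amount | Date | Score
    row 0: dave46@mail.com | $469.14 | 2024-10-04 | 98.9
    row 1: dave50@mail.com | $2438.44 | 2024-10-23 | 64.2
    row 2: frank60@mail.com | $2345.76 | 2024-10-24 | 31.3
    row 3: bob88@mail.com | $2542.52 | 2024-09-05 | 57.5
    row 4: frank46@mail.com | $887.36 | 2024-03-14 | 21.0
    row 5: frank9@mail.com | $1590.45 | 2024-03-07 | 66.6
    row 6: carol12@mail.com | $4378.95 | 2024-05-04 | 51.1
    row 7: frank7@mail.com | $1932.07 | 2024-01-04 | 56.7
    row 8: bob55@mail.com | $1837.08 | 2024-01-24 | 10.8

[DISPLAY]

                    ┃ DataTable              
                    ┠────────────────────────
                    ┃Email           │Amount 
                    ┃────────────────┼───────
                    ┃dave46@mail.com │$469.14
         ┏━━━━━━━━━━┃dave50@mail.com │$2438.4
         ┃ CheckboxT┃frank60@mail.com│$2345.7
         ┠──────────┃bob88@mail.com  │$2542.5
         ┃>[-] proje┃frank46@mail.com│$887.36
         ┃   [ ] api┃frank9@mail.com │$1590.4
         ┃     [ ] c┃carol12@mail.com│$4378.9
         ┃     [ ] b┃frank7@mail.com │$1932.0
         ┃       [ ]┃bob55@mail.com  │$1837.0
         ┃       [ ]┃                        
         ┃   [ ] ass┃                        
         ┗━━━━━━━━━━┃                        


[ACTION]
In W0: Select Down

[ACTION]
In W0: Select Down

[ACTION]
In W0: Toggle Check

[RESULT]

                    ┃ DataTable              
                    ┠────────────────────────
                    ┃Email           │Amount 
                    ┃────────────────┼───────
                    ┃dave46@mail.com │$469.14
         ┏━━━━━━━━━━┃dave50@mail.com │$2438.4
         ┃ CheckboxT┃frank60@mail.com│$2345.7
         ┠──────────┃bob88@mail.com  │$2542.5
         ┃ [-] proje┃frank46@mail.com│$887.36
         ┃   [-] api┃frank9@mail.com │$1590.4
         ┃>    [x] c┃carol12@mail.com│$4378.9
         ┃     [ ] b┃frank7@mail.com │$1932.0
         ┃       [ ]┃bob55@mail.com  │$1837.0
         ┃       [ ]┃                        
         ┃   [ ] ass┃                        
         ┗━━━━━━━━━━┃                        


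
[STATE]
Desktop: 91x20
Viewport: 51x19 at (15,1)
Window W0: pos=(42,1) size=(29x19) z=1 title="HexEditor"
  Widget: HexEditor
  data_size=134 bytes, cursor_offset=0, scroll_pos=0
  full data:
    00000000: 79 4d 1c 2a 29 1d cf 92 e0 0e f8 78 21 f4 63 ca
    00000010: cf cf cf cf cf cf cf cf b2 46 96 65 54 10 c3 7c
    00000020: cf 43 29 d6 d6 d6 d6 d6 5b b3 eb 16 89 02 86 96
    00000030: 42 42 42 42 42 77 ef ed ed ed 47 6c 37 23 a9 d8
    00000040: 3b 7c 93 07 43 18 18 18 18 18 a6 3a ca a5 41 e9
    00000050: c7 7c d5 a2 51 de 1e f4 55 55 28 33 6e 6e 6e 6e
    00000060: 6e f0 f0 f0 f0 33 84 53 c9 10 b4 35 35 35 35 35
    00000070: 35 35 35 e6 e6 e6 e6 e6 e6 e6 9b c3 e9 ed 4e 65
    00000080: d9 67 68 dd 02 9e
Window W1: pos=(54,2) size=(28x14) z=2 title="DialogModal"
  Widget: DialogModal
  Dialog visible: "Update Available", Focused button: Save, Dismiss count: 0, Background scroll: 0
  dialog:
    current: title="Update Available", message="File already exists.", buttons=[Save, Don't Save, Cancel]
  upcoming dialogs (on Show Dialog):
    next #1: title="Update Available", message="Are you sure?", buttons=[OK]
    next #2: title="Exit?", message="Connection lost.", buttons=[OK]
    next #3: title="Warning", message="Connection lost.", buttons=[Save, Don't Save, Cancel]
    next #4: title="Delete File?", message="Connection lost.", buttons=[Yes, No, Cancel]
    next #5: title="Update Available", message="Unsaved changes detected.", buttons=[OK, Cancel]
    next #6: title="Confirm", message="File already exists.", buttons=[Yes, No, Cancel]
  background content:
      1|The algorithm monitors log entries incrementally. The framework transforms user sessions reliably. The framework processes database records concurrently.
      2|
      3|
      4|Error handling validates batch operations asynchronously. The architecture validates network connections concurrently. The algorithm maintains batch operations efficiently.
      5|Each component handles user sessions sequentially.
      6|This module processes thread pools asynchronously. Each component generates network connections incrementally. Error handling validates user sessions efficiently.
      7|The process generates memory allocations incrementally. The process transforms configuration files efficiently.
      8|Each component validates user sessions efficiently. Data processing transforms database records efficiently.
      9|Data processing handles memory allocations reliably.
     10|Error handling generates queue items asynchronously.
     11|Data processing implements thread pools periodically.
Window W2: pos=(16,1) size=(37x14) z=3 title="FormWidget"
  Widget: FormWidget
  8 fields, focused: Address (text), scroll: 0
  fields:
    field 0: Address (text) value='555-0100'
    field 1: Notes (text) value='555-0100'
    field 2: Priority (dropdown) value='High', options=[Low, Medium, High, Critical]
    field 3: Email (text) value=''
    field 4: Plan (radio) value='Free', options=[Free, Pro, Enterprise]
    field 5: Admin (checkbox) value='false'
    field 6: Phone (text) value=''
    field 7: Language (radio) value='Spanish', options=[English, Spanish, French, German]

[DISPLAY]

 ┏━━━━━━━━━━━━━━━━━━━━━━━━━━━━━━━━━━━┓━━━━━━━━━━━━━
 ┃ FormWidget                        ┃ ┏━━━━━━━━━━━
 ┠───────────────────────────────────┨─┃ DialogModa
 ┃> Address:    [555-0100           ]┃7┠───────────
 ┃  Notes:      [555-0100           ]┃c┃The algorit
 ┃  Priority:   [High              ▼]┃c┃           
 ┃  Email:      [                   ]┃4┃  ┌────────
 ┃  Plan:       (●) Free  ( ) Pro  ( ┃3┃Er│  Update
 ┃  Admin:      [ ]                  ┃c┃Ea│File alr
 ┃  Phone:      [                   ]┃6┃Th│[Save]  
 ┃  Language:   ( ) English  (●) Span┃3┃Th└────────
 ┃                                   ┃d┃Each compon
 ┃                                   ┃ ┃Data proces
 ┗━━━━━━━━━━━━━━━━━━━━━━━━━━━━━━━━━━━┛ ┃Error handl
                           ┃           ┗━━━━━━━━━━━
                           ┃                       
                           ┃                       
                           ┃                       
                           ┗━━━━━━━━━━━━━━━━━━━━━━━


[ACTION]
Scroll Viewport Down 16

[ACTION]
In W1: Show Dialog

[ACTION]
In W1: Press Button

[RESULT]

 ┏━━━━━━━━━━━━━━━━━━━━━━━━━━━━━━━━━━━┓━━━━━━━━━━━━━
 ┃ FormWidget                        ┃ ┏━━━━━━━━━━━
 ┠───────────────────────────────────┨─┃ DialogModa
 ┃> Address:    [555-0100           ]┃7┠───────────
 ┃  Notes:      [555-0100           ]┃c┃The algorit
 ┃  Priority:   [High              ▼]┃c┃           
 ┃  Email:      [                   ]┃4┃           
 ┃  Plan:       (●) Free  ( ) Pro  ( ┃3┃Error handl
 ┃  Admin:      [ ]                  ┃c┃Each compon
 ┃  Phone:      [                   ]┃6┃This module
 ┃  Language:   ( ) English  (●) Span┃3┃The process
 ┃                                   ┃d┃Each compon
 ┃                                   ┃ ┃Data proces
 ┗━━━━━━━━━━━━━━━━━━━━━━━━━━━━━━━━━━━┛ ┃Error handl
                           ┃           ┗━━━━━━━━━━━
                           ┃                       
                           ┃                       
                           ┃                       
                           ┗━━━━━━━━━━━━━━━━━━━━━━━


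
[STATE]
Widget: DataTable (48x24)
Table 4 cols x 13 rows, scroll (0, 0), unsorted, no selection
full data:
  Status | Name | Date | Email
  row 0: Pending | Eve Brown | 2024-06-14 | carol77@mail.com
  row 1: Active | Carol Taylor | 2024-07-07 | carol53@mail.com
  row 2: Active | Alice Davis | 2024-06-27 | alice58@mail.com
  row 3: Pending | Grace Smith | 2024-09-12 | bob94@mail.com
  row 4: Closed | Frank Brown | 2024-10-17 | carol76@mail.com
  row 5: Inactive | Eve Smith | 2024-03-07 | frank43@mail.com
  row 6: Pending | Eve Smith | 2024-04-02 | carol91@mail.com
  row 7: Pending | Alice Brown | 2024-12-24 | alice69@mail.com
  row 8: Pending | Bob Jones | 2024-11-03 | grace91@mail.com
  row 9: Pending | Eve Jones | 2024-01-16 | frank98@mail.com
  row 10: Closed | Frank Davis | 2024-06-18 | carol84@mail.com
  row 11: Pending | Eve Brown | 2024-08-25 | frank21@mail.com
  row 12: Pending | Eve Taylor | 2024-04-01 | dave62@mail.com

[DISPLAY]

Status  │Name        │Date      │Email          
────────┼────────────┼──────────┼───────────────
Pending │Eve Brown   │2024-06-14│carol77@mail.co
Active  │Carol Taylor│2024-07-07│carol53@mail.co
Active  │Alice Davis │2024-06-27│alice58@mail.co
Pending │Grace Smith │2024-09-12│bob94@mail.com 
Closed  │Frank Brown │2024-10-17│carol76@mail.co
Inactive│Eve Smith   │2024-03-07│frank43@mail.co
Pending │Eve Smith   │2024-04-02│carol91@mail.co
Pending │Alice Brown │2024-12-24│alice69@mail.co
Pending │Bob Jones   │2024-11-03│grace91@mail.co
Pending │Eve Jones   │2024-01-16│frank98@mail.co
Closed  │Frank Davis │2024-06-18│carol84@mail.co
Pending │Eve Brown   │2024-08-25│frank21@mail.co
Pending │Eve Taylor  │2024-04-01│dave62@mail.com
                                                
                                                
                                                
                                                
                                                
                                                
                                                
                                                
                                                


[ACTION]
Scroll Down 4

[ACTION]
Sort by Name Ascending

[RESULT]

Status  │Name       ▲│Date      │Email          
────────┼────────────┼──────────┼───────────────
Pending │Alice Brown │2024-12-24│alice69@mail.co
Active  │Alice Davis │2024-06-27│alice58@mail.co
Pending │Bob Jones   │2024-11-03│grace91@mail.co
Active  │Carol Taylor│2024-07-07│carol53@mail.co
Pending │Eve Brown   │2024-06-14│carol77@mail.co
Pending │Eve Brown   │2024-08-25│frank21@mail.co
Pending │Eve Jones   │2024-01-16│frank98@mail.co
Inactive│Eve Smith   │2024-03-07│frank43@mail.co
Pending │Eve Smith   │2024-04-02│carol91@mail.co
Pending │Eve Taylor  │2024-04-01│dave62@mail.com
Closed  │Frank Brown │2024-10-17│carol76@mail.co
Closed  │Frank Davis │2024-06-18│carol84@mail.co
Pending │Grace Smith │2024-09-12│bob94@mail.com 
                                                
                                                
                                                
                                                
                                                
                                                
                                                
                                                
                                                


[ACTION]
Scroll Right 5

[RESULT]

tatus  │Name       ▲│Date      │Email           
───────┼────────────┼──────────┼────────────────
ending │Alice Brown │2024-12-24│alice69@mail.com
ctive  │Alice Davis │2024-06-27│alice58@mail.com
ending │Bob Jones   │2024-11-03│grace91@mail.com
ctive  │Carol Taylor│2024-07-07│carol53@mail.com
ending │Eve Brown   │2024-06-14│carol77@mail.com
ending │Eve Brown   │2024-08-25│frank21@mail.com
ending │Eve Jones   │2024-01-16│frank98@mail.com
nactive│Eve Smith   │2024-03-07│frank43@mail.com
ending │Eve Smith   │2024-04-02│carol91@mail.com
ending │Eve Taylor  │2024-04-01│dave62@mail.com 
losed  │Frank Brown │2024-10-17│carol76@mail.com
losed  │Frank Davis │2024-06-18│carol84@mail.com
ending │Grace Smith │2024-09-12│bob94@mail.com  
                                                
                                                
                                                
                                                
                                                
                                                
                                                
                                                
                                                


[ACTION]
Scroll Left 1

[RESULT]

Status  │Name       ▲│Date      │Email          
────────┼────────────┼──────────┼───────────────
Pending │Alice Brown │2024-12-24│alice69@mail.co
Active  │Alice Davis │2024-06-27│alice58@mail.co
Pending │Bob Jones   │2024-11-03│grace91@mail.co
Active  │Carol Taylor│2024-07-07│carol53@mail.co
Pending │Eve Brown   │2024-06-14│carol77@mail.co
Pending │Eve Brown   │2024-08-25│frank21@mail.co
Pending │Eve Jones   │2024-01-16│frank98@mail.co
Inactive│Eve Smith   │2024-03-07│frank43@mail.co
Pending │Eve Smith   │2024-04-02│carol91@mail.co
Pending │Eve Taylor  │2024-04-01│dave62@mail.com
Closed  │Frank Brown │2024-10-17│carol76@mail.co
Closed  │Frank Davis │2024-06-18│carol84@mail.co
Pending │Grace Smith │2024-09-12│bob94@mail.com 
                                                
                                                
                                                
                                                
                                                
                                                
                                                
                                                
                                                


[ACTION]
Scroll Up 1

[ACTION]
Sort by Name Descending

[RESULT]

Status  │Name       ▼│Date      │Email          
────────┼────────────┼──────────┼───────────────
Pending │Grace Smith │2024-09-12│bob94@mail.com 
Closed  │Frank Davis │2024-06-18│carol84@mail.co
Closed  │Frank Brown │2024-10-17│carol76@mail.co
Pending │Eve Taylor  │2024-04-01│dave62@mail.com
Inactive│Eve Smith   │2024-03-07│frank43@mail.co
Pending │Eve Smith   │2024-04-02│carol91@mail.co
Pending │Eve Jones   │2024-01-16│frank98@mail.co
Pending │Eve Brown   │2024-06-14│carol77@mail.co
Pending │Eve Brown   │2024-08-25│frank21@mail.co
Active  │Carol Taylor│2024-07-07│carol53@mail.co
Pending │Bob Jones   │2024-11-03│grace91@mail.co
Active  │Alice Davis │2024-06-27│alice58@mail.co
Pending │Alice Brown │2024-12-24│alice69@mail.co
                                                
                                                
                                                
                                                
                                                
                                                
                                                
                                                
                                                


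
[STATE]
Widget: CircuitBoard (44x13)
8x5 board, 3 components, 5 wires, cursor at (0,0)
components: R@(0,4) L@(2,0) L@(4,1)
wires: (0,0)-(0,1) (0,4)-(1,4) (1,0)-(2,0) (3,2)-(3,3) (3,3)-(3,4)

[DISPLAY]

   0 1 2 3 4 5 6 7                          
0  [.]─ ·           R                       
                    │                       
1   ·               ·                       
    │                                       
2   L                                       
                                            
3           · ─ · ─ ·                       
                                            
4       L                                   
Cursor: (0,0)                               
                                            
                                            


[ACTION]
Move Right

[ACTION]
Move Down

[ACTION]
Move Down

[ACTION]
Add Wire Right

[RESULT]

   0 1 2 3 4 5 6 7                          
0   · ─ ·           R                       
                    │                       
1   ·               ·                       
    │                                       
2   L  [.]─ ·                               
                                            
3           · ─ · ─ ·                       
                                            
4       L                                   
Cursor: (2,1)                               
                                            
                                            


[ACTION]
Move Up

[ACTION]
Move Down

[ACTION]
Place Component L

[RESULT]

   0 1 2 3 4 5 6 7                          
0   · ─ ·           R                       
                    │                       
1   ·               ·                       
    │                                       
2   L  [L]─ ·                               
                                            
3           · ─ · ─ ·                       
                                            
4       L                                   
Cursor: (2,1)                               
                                            
                                            


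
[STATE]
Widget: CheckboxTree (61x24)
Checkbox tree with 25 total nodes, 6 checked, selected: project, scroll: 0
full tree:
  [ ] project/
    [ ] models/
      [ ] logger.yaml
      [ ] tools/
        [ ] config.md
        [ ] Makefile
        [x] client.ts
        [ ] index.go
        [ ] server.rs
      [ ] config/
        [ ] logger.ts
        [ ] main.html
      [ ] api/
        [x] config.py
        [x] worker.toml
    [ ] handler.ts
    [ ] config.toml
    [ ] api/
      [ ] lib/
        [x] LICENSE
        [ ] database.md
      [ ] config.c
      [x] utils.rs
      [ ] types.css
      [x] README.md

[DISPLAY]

>[-] project/                                                
   [-] models/                                               
     [ ] logger.yaml                                         
     [-] tools/                                              
       [ ] config.md                                         
       [ ] Makefile                                          
       [x] client.ts                                         
       [ ] index.go                                          
       [ ] server.rs                                         
     [ ] config/                                             
       [ ] logger.ts                                         
       [ ] main.html                                         
     [x] api/                                                
       [x] config.py                                         
       [x] worker.toml                                       
   [ ] handler.ts                                            
   [ ] config.toml                                           
   [-] api/                                                  
     [-] lib/                                                
       [x] LICENSE                                           
       [ ] database.md                                       
     [ ] config.c                                            
     [x] utils.rs                                            
     [ ] types.css                                           


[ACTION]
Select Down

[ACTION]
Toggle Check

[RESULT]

 [-] project/                                                
>  [x] models/                                               
     [x] logger.yaml                                         
     [x] tools/                                              
       [x] config.md                                         
       [x] Makefile                                          
       [x] client.ts                                         
       [x] index.go                                          
       [x] server.rs                                         
     [x] config/                                             
       [x] logger.ts                                         
       [x] main.html                                         
     [x] api/                                                
       [x] config.py                                         
       [x] worker.toml                                       
   [ ] handler.ts                                            
   [ ] config.toml                                           
   [-] api/                                                  
     [-] lib/                                                
       [x] LICENSE                                           
       [ ] database.md                                       
     [ ] config.c                                            
     [x] utils.rs                                            
     [ ] types.css                                           


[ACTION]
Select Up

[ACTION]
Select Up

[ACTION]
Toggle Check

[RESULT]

>[x] project/                                                
   [x] models/                                               
     [x] logger.yaml                                         
     [x] tools/                                              
       [x] config.md                                         
       [x] Makefile                                          
       [x] client.ts                                         
       [x] index.go                                          
       [x] server.rs                                         
     [x] config/                                             
       [x] logger.ts                                         
       [x] main.html                                         
     [x] api/                                                
       [x] config.py                                         
       [x] worker.toml                                       
   [x] handler.ts                                            
   [x] config.toml                                           
   [x] api/                                                  
     [x] lib/                                                
       [x] LICENSE                                           
       [x] database.md                                       
     [x] config.c                                            
     [x] utils.rs                                            
     [x] types.css                                           


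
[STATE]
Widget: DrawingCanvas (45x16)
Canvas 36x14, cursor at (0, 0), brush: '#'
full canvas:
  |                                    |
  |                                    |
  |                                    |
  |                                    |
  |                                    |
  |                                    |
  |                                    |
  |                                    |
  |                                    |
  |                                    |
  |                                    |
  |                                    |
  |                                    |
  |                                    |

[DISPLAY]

+                                            
                                             
                                             
                                             
                                             
                                             
                                             
                                             
                                             
                                             
                                             
                                             
                                             
                                             
                                             
                                             


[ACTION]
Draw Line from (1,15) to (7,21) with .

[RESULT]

+                                            
               .                             
                .                            
                 .                           
                  .                          
                   .                         
                    .                        
                     .                       
                                             
                                             
                                             
                                             
                                             
                                             
                                             
                                             


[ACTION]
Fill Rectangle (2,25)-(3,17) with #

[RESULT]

+                                            
               .                             
                .#########                   
                 #########                   
                  .                          
                   .                         
                    .                        
                     .                       
                                             
                                             
                                             
                                             
                                             
                                             
                                             
                                             


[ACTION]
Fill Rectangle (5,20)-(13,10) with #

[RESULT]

+                                            
               .                             
                .#########                   
                 #########                   
                  .                          
          ###########                        
          ###########                        
          ###########.                       
          ###########                        
          ###########                        
          ###########                        
          ###########                        
          ###########                        
          ###########                        
                                             
                                             


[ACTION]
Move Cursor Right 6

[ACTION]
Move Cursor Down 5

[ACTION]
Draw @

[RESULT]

                                             
               .                             
                .#########                   
                 #########                   
                  .                          
      @   ###########                        
          ###########                        
          ###########.                       
          ###########                        
          ###########                        
          ###########                        
          ###########                        
          ###########                        
          ###########                        
                                             
                                             


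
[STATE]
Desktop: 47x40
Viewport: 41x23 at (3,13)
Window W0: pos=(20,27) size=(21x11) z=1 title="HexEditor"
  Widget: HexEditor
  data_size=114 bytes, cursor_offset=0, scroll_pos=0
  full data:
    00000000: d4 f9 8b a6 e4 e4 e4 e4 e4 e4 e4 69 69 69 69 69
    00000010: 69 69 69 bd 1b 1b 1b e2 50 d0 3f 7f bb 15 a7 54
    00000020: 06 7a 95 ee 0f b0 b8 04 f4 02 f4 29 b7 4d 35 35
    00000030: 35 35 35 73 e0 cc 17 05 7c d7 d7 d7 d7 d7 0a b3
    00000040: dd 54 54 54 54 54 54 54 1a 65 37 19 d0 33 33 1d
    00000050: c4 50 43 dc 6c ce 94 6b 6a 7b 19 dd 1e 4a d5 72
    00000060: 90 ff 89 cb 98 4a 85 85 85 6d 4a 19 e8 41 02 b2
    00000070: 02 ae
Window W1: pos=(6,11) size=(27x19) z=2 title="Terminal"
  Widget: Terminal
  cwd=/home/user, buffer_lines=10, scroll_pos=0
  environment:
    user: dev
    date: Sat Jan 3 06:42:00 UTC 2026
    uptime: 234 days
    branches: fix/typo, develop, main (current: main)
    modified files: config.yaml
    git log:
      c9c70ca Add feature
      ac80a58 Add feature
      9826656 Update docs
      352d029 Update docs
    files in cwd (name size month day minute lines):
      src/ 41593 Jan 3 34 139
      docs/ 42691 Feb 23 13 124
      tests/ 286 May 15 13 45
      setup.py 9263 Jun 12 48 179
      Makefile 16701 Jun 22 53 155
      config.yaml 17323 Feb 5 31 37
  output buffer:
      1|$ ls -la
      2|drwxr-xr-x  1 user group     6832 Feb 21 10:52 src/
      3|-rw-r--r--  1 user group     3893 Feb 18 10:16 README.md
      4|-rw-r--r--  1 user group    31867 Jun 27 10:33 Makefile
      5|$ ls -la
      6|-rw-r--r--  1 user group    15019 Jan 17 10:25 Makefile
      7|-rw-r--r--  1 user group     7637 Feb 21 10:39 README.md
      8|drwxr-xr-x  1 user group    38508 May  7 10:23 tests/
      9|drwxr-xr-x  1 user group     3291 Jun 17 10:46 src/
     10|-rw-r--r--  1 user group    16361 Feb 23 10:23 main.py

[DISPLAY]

   ┠─────────────────────────┨           
   ┃$ ls -la                 ┃           
   ┃drwxr-xr-x  1 user group ┃           
   ┃-rw-r--r--  1 user group ┃           
   ┃-rw-r--r--  1 user group ┃           
   ┃$ ls -la                 ┃           
   ┃-rw-r--r--  1 user group ┃           
   ┃-rw-r--r--  1 user group ┃           
   ┃drwxr-xr-x  1 user group ┃           
   ┃drwxr-xr-x  1 user group ┃           
   ┃-rw-r--r--  1 user group ┃           
   ┃$ █                      ┃           
   ┃                         ┃           
   ┃                         ┃           
   ┃                         ┃━━━━━━━┓   
   ┃                         ┃       ┃   
   ┗━━━━━━━━━━━━━━━━━━━━━━━━━┛───────┨   
                 ┃00000000  D4 f9 8b ┃   
                 ┃00000010  69 69 69 ┃   
                 ┃00000020  06 7a 95 ┃   
                 ┃00000030  35 35 35 ┃   
                 ┃00000040  dd 54 54 ┃   
                 ┃00000050  c4 50 43 ┃   


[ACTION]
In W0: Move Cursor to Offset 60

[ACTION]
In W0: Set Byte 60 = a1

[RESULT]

   ┠─────────────────────────┨           
   ┃$ ls -la                 ┃           
   ┃drwxr-xr-x  1 user group ┃           
   ┃-rw-r--r--  1 user group ┃           
   ┃-rw-r--r--  1 user group ┃           
   ┃$ ls -la                 ┃           
   ┃-rw-r--r--  1 user group ┃           
   ┃-rw-r--r--  1 user group ┃           
   ┃drwxr-xr-x  1 user group ┃           
   ┃drwxr-xr-x  1 user group ┃           
   ┃-rw-r--r--  1 user group ┃           
   ┃$ █                      ┃           
   ┃                         ┃           
   ┃                         ┃           
   ┃                         ┃━━━━━━━┓   
   ┃                         ┃       ┃   
   ┗━━━━━━━━━━━━━━━━━━━━━━━━━┛───────┨   
                 ┃00000000  d4 f9 8b ┃   
                 ┃00000010  69 69 69 ┃   
                 ┃00000020  06 7a 95 ┃   
                 ┃00000030  35 35 35 ┃   
                 ┃00000040  dd 54 54 ┃   
                 ┃00000050  c4 50 43 ┃   


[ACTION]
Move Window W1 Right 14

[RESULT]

                 ┠───────────────────────
                 ┃$ ls -la               
                 ┃drwxr-xr-x  1 user grou
                 ┃-rw-r--r--  1 user grou
                 ┃-rw-r--r--  1 user grou
                 ┃$ ls -la               
                 ┃-rw-r--r--  1 user grou
                 ┃-rw-r--r--  1 user grou
                 ┃drwxr-xr-x  1 user grou
                 ┃drwxr-xr-x  1 user grou
                 ┃-rw-r--r--  1 user grou
                 ┃$ █                    
                 ┃                       
                 ┃                       
                 ┃                       
                 ┃                       
                 ┗━━━━━━━━━━━━━━━━━━━━━━━
                 ┃00000000  d4 f9 8b ┃   
                 ┃00000010  69 69 69 ┃   
                 ┃00000020  06 7a 95 ┃   
                 ┃00000030  35 35 35 ┃   
                 ┃00000040  dd 54 54 ┃   
                 ┃00000050  c4 50 43 ┃   


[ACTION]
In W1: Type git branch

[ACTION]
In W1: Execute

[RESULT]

                 ┠───────────────────────
                 ┃$ ls -la               
                 ┃drwxr-xr-x  1 user grou
                 ┃-rw-r--r--  1 user grou
                 ┃-rw-r--r--  1 user grou
                 ┃$ ls -la               
                 ┃-rw-r--r--  1 user grou
                 ┃-rw-r--r--  1 user grou
                 ┃drwxr-xr-x  1 user grou
                 ┃drwxr-xr-x  1 user grou
                 ┃-rw-r--r--  1 user grou
                 ┃$ git branch           
                 ┃  fix/typo             
                 ┃  develop              
                 ┃* main                 
                 ┃$ █                    
                 ┗━━━━━━━━━━━━━━━━━━━━━━━
                 ┃00000000  d4 f9 8b ┃   
                 ┃00000010  69 69 69 ┃   
                 ┃00000020  06 7a 95 ┃   
                 ┃00000030  35 35 35 ┃   
                 ┃00000040  dd 54 54 ┃   
                 ┃00000050  c4 50 43 ┃   


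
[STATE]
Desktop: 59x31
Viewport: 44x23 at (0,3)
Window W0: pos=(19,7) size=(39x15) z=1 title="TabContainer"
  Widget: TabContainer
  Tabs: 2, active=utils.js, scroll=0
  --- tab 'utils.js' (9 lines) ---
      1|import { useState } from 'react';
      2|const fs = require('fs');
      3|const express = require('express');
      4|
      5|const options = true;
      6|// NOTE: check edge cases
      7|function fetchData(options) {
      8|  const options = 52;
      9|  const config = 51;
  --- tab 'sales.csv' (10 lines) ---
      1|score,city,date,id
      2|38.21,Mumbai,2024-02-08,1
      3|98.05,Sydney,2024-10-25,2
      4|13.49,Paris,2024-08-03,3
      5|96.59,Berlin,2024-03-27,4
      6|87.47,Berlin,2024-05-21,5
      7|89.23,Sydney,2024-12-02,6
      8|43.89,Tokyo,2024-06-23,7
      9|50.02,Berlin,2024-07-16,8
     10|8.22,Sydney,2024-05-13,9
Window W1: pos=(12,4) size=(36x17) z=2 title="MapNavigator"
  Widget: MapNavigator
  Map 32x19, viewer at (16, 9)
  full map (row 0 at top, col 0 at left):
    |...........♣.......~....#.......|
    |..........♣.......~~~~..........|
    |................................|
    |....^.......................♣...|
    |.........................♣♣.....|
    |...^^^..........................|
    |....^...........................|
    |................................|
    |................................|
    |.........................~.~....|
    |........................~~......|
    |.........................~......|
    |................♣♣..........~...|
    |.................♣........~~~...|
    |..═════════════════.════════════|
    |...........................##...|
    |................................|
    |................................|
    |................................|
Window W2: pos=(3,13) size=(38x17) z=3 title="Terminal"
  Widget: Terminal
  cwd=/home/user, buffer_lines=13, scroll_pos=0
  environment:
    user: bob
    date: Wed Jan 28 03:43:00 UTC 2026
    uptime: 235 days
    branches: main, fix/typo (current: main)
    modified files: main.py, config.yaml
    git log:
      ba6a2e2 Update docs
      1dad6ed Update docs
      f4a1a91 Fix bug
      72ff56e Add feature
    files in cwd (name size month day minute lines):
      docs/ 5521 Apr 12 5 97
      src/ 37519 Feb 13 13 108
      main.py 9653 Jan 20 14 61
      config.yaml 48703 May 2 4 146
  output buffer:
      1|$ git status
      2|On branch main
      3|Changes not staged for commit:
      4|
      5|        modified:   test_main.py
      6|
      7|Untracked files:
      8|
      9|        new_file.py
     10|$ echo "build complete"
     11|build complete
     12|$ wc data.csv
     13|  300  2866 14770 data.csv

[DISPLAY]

                                            
            ┏━━━━━━━━━━━━━━━━━━━━━━━━━━━━━━━
            ┃ MapNavigator                  
            ┠───────────────────────────────
            ┃ ....^.......................♣.
            ┃ .........................♣♣...
            ┃ ...^^^........................
            ┃ ....^.........................
            ┃ ..............................
            ┃ ..............................
   ┏━━━━━━━━━━━━━━━━━━━━━━━━━━━━━━━━━━━━┓~..
   ┃ Terminal                           ┃...
   ┠────────────────────────────────────┨...
   ┃$ git status                        ┃.~.
   ┃On branch main                      ┃~~.
   ┃Changes not staged for commit:      ┃═══
   ┃                                    ┃##.
   ┃        modified:   test_main.py    ┃━━━
   ┃                                    ┃━━━
   ┃Untracked files:                    ┃   
   ┃                                    ┃   
   ┃        new_file.py                 ┃   
   ┃$ echo "build complete"             ┃   


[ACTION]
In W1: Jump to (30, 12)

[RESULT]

                                            
            ┏━━━━━━━━━━━━━━━━━━━━━━━━━━━━━━━
            ┃ MapNavigator                  
            ┠───────────────────────────────
            ┃...................            
            ┃...................            
            ┃...................            
            ┃............~.~....            
            ┃...........~~......            
            ┃............~......            
   ┏━━━━━━━━━━━━━━━━━━━━━━━━━━━━━━━━━━━━┓   
   ┃ Terminal                           ┃   
   ┠────────────────────────────────────┨   
   ┃$ git status                        ┃   
   ┃On branch main                      ┃   
   ┃Changes not staged for commit:      ┃   
   ┃                                    ┃   
   ┃        modified:   test_main.py    ┃━━━
   ┃                                    ┃━━━
   ┃Untracked files:                    ┃   
   ┃                                    ┃   
   ┃        new_file.py                 ┃   
   ┃$ echo "build complete"             ┃   


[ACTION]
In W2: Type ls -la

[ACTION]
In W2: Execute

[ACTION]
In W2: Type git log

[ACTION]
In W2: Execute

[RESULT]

                                            
            ┏━━━━━━━━━━━━━━━━━━━━━━━━━━━━━━━
            ┃ MapNavigator                  
            ┠───────────────────────────────
            ┃...................            
            ┃...................            
            ┃...................            
            ┃............~.~....            
            ┃...........~~......            
            ┃............~......            
   ┏━━━━━━━━━━━━━━━━━━━━━━━━━━━━━━━━━━━━┓   
   ┃ Terminal                           ┃   
   ┠────────────────────────────────────┨   
   ┃$ wc data.csv                       ┃   
   ┃  300  2866 14770 data.csv          ┃   
   ┃$ ls -la                            ┃   
   ┃drwxr-xr-x  1 bob group     5521 Apr┃   
   ┃drwxr-xr-x  1 bob group    37519 Feb┃━━━
   ┃-rw-r--r--  1 bob group     9653 Jan┃━━━
   ┃-rw-r--r--  1 bob group    48703 May┃   
   ┃$ git log                           ┃   
   ┃ba6a2e2 Update docs                 ┃   
   ┃1dad6ed Update docs                 ┃   
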